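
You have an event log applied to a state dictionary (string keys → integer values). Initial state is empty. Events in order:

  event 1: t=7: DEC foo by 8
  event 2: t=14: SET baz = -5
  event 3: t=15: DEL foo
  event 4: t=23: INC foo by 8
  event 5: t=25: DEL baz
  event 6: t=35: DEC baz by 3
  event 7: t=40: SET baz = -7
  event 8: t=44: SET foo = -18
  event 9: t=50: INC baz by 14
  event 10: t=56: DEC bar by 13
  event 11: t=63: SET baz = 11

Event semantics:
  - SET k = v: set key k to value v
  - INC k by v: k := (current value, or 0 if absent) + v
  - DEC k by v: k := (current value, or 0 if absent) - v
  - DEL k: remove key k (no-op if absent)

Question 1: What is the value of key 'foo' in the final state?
Answer: -18

Derivation:
Track key 'foo' through all 11 events:
  event 1 (t=7: DEC foo by 8): foo (absent) -> -8
  event 2 (t=14: SET baz = -5): foo unchanged
  event 3 (t=15: DEL foo): foo -8 -> (absent)
  event 4 (t=23: INC foo by 8): foo (absent) -> 8
  event 5 (t=25: DEL baz): foo unchanged
  event 6 (t=35: DEC baz by 3): foo unchanged
  event 7 (t=40: SET baz = -7): foo unchanged
  event 8 (t=44: SET foo = -18): foo 8 -> -18
  event 9 (t=50: INC baz by 14): foo unchanged
  event 10 (t=56: DEC bar by 13): foo unchanged
  event 11 (t=63: SET baz = 11): foo unchanged
Final: foo = -18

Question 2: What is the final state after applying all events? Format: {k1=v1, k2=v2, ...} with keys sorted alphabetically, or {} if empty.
Answer: {bar=-13, baz=11, foo=-18}

Derivation:
  after event 1 (t=7: DEC foo by 8): {foo=-8}
  after event 2 (t=14: SET baz = -5): {baz=-5, foo=-8}
  after event 3 (t=15: DEL foo): {baz=-5}
  after event 4 (t=23: INC foo by 8): {baz=-5, foo=8}
  after event 5 (t=25: DEL baz): {foo=8}
  after event 6 (t=35: DEC baz by 3): {baz=-3, foo=8}
  after event 7 (t=40: SET baz = -7): {baz=-7, foo=8}
  after event 8 (t=44: SET foo = -18): {baz=-7, foo=-18}
  after event 9 (t=50: INC baz by 14): {baz=7, foo=-18}
  after event 10 (t=56: DEC bar by 13): {bar=-13, baz=7, foo=-18}
  after event 11 (t=63: SET baz = 11): {bar=-13, baz=11, foo=-18}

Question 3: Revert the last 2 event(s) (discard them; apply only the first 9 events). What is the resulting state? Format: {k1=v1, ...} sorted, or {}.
Answer: {baz=7, foo=-18}

Derivation:
Keep first 9 events (discard last 2):
  after event 1 (t=7: DEC foo by 8): {foo=-8}
  after event 2 (t=14: SET baz = -5): {baz=-5, foo=-8}
  after event 3 (t=15: DEL foo): {baz=-5}
  after event 4 (t=23: INC foo by 8): {baz=-5, foo=8}
  after event 5 (t=25: DEL baz): {foo=8}
  after event 6 (t=35: DEC baz by 3): {baz=-3, foo=8}
  after event 7 (t=40: SET baz = -7): {baz=-7, foo=8}
  after event 8 (t=44: SET foo = -18): {baz=-7, foo=-18}
  after event 9 (t=50: INC baz by 14): {baz=7, foo=-18}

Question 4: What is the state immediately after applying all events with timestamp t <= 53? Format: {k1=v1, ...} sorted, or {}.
Answer: {baz=7, foo=-18}

Derivation:
Apply events with t <= 53 (9 events):
  after event 1 (t=7: DEC foo by 8): {foo=-8}
  after event 2 (t=14: SET baz = -5): {baz=-5, foo=-8}
  after event 3 (t=15: DEL foo): {baz=-5}
  after event 4 (t=23: INC foo by 8): {baz=-5, foo=8}
  after event 5 (t=25: DEL baz): {foo=8}
  after event 6 (t=35: DEC baz by 3): {baz=-3, foo=8}
  after event 7 (t=40: SET baz = -7): {baz=-7, foo=8}
  after event 8 (t=44: SET foo = -18): {baz=-7, foo=-18}
  after event 9 (t=50: INC baz by 14): {baz=7, foo=-18}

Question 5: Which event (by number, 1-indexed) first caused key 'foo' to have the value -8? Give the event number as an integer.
Looking for first event where foo becomes -8:
  event 1: foo (absent) -> -8  <-- first match

Answer: 1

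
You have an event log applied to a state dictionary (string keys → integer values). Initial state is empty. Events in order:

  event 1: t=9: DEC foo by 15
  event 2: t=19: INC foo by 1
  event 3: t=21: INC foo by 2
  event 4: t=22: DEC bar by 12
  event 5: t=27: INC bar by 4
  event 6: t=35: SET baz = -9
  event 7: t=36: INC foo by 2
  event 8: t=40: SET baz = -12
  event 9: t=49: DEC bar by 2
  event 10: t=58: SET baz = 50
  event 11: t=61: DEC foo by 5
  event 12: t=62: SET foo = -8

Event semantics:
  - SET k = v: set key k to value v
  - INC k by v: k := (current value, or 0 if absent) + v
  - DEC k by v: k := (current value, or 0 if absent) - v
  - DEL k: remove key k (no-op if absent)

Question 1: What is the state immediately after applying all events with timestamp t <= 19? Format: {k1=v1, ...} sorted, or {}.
Answer: {foo=-14}

Derivation:
Apply events with t <= 19 (2 events):
  after event 1 (t=9: DEC foo by 15): {foo=-15}
  after event 2 (t=19: INC foo by 1): {foo=-14}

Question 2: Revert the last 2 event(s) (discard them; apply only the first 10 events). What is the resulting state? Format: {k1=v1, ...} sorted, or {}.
Keep first 10 events (discard last 2):
  after event 1 (t=9: DEC foo by 15): {foo=-15}
  after event 2 (t=19: INC foo by 1): {foo=-14}
  after event 3 (t=21: INC foo by 2): {foo=-12}
  after event 4 (t=22: DEC bar by 12): {bar=-12, foo=-12}
  after event 5 (t=27: INC bar by 4): {bar=-8, foo=-12}
  after event 6 (t=35: SET baz = -9): {bar=-8, baz=-9, foo=-12}
  after event 7 (t=36: INC foo by 2): {bar=-8, baz=-9, foo=-10}
  after event 8 (t=40: SET baz = -12): {bar=-8, baz=-12, foo=-10}
  after event 9 (t=49: DEC bar by 2): {bar=-10, baz=-12, foo=-10}
  after event 10 (t=58: SET baz = 50): {bar=-10, baz=50, foo=-10}

Answer: {bar=-10, baz=50, foo=-10}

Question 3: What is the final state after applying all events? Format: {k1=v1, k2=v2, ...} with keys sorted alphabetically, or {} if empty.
  after event 1 (t=9: DEC foo by 15): {foo=-15}
  after event 2 (t=19: INC foo by 1): {foo=-14}
  after event 3 (t=21: INC foo by 2): {foo=-12}
  after event 4 (t=22: DEC bar by 12): {bar=-12, foo=-12}
  after event 5 (t=27: INC bar by 4): {bar=-8, foo=-12}
  after event 6 (t=35: SET baz = -9): {bar=-8, baz=-9, foo=-12}
  after event 7 (t=36: INC foo by 2): {bar=-8, baz=-9, foo=-10}
  after event 8 (t=40: SET baz = -12): {bar=-8, baz=-12, foo=-10}
  after event 9 (t=49: DEC bar by 2): {bar=-10, baz=-12, foo=-10}
  after event 10 (t=58: SET baz = 50): {bar=-10, baz=50, foo=-10}
  after event 11 (t=61: DEC foo by 5): {bar=-10, baz=50, foo=-15}
  after event 12 (t=62: SET foo = -8): {bar=-10, baz=50, foo=-8}

Answer: {bar=-10, baz=50, foo=-8}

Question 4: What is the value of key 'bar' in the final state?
Answer: -10

Derivation:
Track key 'bar' through all 12 events:
  event 1 (t=9: DEC foo by 15): bar unchanged
  event 2 (t=19: INC foo by 1): bar unchanged
  event 3 (t=21: INC foo by 2): bar unchanged
  event 4 (t=22: DEC bar by 12): bar (absent) -> -12
  event 5 (t=27: INC bar by 4): bar -12 -> -8
  event 6 (t=35: SET baz = -9): bar unchanged
  event 7 (t=36: INC foo by 2): bar unchanged
  event 8 (t=40: SET baz = -12): bar unchanged
  event 9 (t=49: DEC bar by 2): bar -8 -> -10
  event 10 (t=58: SET baz = 50): bar unchanged
  event 11 (t=61: DEC foo by 5): bar unchanged
  event 12 (t=62: SET foo = -8): bar unchanged
Final: bar = -10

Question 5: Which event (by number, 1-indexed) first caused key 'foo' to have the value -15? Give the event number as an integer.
Looking for first event where foo becomes -15:
  event 1: foo (absent) -> -15  <-- first match

Answer: 1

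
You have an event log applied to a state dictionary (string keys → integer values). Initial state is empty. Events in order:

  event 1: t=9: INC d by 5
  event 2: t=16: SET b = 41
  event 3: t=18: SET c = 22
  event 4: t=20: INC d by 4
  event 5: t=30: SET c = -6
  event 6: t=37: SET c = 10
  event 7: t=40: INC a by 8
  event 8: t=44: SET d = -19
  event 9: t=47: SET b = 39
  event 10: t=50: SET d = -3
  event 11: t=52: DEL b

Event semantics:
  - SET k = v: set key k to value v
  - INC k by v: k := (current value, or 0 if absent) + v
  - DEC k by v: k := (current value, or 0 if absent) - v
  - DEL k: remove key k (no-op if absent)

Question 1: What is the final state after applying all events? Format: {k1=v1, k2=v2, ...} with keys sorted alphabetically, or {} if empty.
  after event 1 (t=9: INC d by 5): {d=5}
  after event 2 (t=16: SET b = 41): {b=41, d=5}
  after event 3 (t=18: SET c = 22): {b=41, c=22, d=5}
  after event 4 (t=20: INC d by 4): {b=41, c=22, d=9}
  after event 5 (t=30: SET c = -6): {b=41, c=-6, d=9}
  after event 6 (t=37: SET c = 10): {b=41, c=10, d=9}
  after event 7 (t=40: INC a by 8): {a=8, b=41, c=10, d=9}
  after event 8 (t=44: SET d = -19): {a=8, b=41, c=10, d=-19}
  after event 9 (t=47: SET b = 39): {a=8, b=39, c=10, d=-19}
  after event 10 (t=50: SET d = -3): {a=8, b=39, c=10, d=-3}
  after event 11 (t=52: DEL b): {a=8, c=10, d=-3}

Answer: {a=8, c=10, d=-3}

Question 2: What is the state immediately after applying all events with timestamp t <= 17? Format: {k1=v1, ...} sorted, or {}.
Answer: {b=41, d=5}

Derivation:
Apply events with t <= 17 (2 events):
  after event 1 (t=9: INC d by 5): {d=5}
  after event 2 (t=16: SET b = 41): {b=41, d=5}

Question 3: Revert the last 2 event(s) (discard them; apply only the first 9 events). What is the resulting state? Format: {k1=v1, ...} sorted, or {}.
Answer: {a=8, b=39, c=10, d=-19}

Derivation:
Keep first 9 events (discard last 2):
  after event 1 (t=9: INC d by 5): {d=5}
  after event 2 (t=16: SET b = 41): {b=41, d=5}
  after event 3 (t=18: SET c = 22): {b=41, c=22, d=5}
  after event 4 (t=20: INC d by 4): {b=41, c=22, d=9}
  after event 5 (t=30: SET c = -6): {b=41, c=-6, d=9}
  after event 6 (t=37: SET c = 10): {b=41, c=10, d=9}
  after event 7 (t=40: INC a by 8): {a=8, b=41, c=10, d=9}
  after event 8 (t=44: SET d = -19): {a=8, b=41, c=10, d=-19}
  after event 9 (t=47: SET b = 39): {a=8, b=39, c=10, d=-19}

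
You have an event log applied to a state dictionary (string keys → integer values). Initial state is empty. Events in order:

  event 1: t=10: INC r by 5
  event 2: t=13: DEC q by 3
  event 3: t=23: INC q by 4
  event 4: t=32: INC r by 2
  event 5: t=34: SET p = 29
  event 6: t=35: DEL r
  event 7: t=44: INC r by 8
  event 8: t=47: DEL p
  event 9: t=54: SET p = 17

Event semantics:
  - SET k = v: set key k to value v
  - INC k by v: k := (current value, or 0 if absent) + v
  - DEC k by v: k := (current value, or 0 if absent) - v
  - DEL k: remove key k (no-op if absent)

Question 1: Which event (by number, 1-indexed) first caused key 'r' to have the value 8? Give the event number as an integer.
Answer: 7

Derivation:
Looking for first event where r becomes 8:
  event 1: r = 5
  event 2: r = 5
  event 3: r = 5
  event 4: r = 7
  event 5: r = 7
  event 6: r = (absent)
  event 7: r (absent) -> 8  <-- first match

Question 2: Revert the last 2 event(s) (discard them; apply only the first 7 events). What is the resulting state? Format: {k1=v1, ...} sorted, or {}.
Keep first 7 events (discard last 2):
  after event 1 (t=10: INC r by 5): {r=5}
  after event 2 (t=13: DEC q by 3): {q=-3, r=5}
  after event 3 (t=23: INC q by 4): {q=1, r=5}
  after event 4 (t=32: INC r by 2): {q=1, r=7}
  after event 5 (t=34: SET p = 29): {p=29, q=1, r=7}
  after event 6 (t=35: DEL r): {p=29, q=1}
  after event 7 (t=44: INC r by 8): {p=29, q=1, r=8}

Answer: {p=29, q=1, r=8}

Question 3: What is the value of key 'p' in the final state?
Track key 'p' through all 9 events:
  event 1 (t=10: INC r by 5): p unchanged
  event 2 (t=13: DEC q by 3): p unchanged
  event 3 (t=23: INC q by 4): p unchanged
  event 4 (t=32: INC r by 2): p unchanged
  event 5 (t=34: SET p = 29): p (absent) -> 29
  event 6 (t=35: DEL r): p unchanged
  event 7 (t=44: INC r by 8): p unchanged
  event 8 (t=47: DEL p): p 29 -> (absent)
  event 9 (t=54: SET p = 17): p (absent) -> 17
Final: p = 17

Answer: 17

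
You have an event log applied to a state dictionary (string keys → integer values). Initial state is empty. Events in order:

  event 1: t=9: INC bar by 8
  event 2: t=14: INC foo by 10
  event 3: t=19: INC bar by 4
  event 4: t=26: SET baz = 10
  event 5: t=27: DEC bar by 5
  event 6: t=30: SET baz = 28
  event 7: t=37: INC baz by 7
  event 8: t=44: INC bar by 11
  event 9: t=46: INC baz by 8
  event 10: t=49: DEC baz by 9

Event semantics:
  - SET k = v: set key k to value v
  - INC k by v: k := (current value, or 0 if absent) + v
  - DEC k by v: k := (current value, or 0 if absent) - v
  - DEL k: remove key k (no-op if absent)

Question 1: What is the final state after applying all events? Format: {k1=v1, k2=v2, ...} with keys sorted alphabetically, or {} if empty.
  after event 1 (t=9: INC bar by 8): {bar=8}
  after event 2 (t=14: INC foo by 10): {bar=8, foo=10}
  after event 3 (t=19: INC bar by 4): {bar=12, foo=10}
  after event 4 (t=26: SET baz = 10): {bar=12, baz=10, foo=10}
  after event 5 (t=27: DEC bar by 5): {bar=7, baz=10, foo=10}
  after event 6 (t=30: SET baz = 28): {bar=7, baz=28, foo=10}
  after event 7 (t=37: INC baz by 7): {bar=7, baz=35, foo=10}
  after event 8 (t=44: INC bar by 11): {bar=18, baz=35, foo=10}
  after event 9 (t=46: INC baz by 8): {bar=18, baz=43, foo=10}
  after event 10 (t=49: DEC baz by 9): {bar=18, baz=34, foo=10}

Answer: {bar=18, baz=34, foo=10}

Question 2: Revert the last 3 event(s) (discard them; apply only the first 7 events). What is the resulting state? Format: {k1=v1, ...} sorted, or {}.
Answer: {bar=7, baz=35, foo=10}

Derivation:
Keep first 7 events (discard last 3):
  after event 1 (t=9: INC bar by 8): {bar=8}
  after event 2 (t=14: INC foo by 10): {bar=8, foo=10}
  after event 3 (t=19: INC bar by 4): {bar=12, foo=10}
  after event 4 (t=26: SET baz = 10): {bar=12, baz=10, foo=10}
  after event 5 (t=27: DEC bar by 5): {bar=7, baz=10, foo=10}
  after event 6 (t=30: SET baz = 28): {bar=7, baz=28, foo=10}
  after event 7 (t=37: INC baz by 7): {bar=7, baz=35, foo=10}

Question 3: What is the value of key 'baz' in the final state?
Track key 'baz' through all 10 events:
  event 1 (t=9: INC bar by 8): baz unchanged
  event 2 (t=14: INC foo by 10): baz unchanged
  event 3 (t=19: INC bar by 4): baz unchanged
  event 4 (t=26: SET baz = 10): baz (absent) -> 10
  event 5 (t=27: DEC bar by 5): baz unchanged
  event 6 (t=30: SET baz = 28): baz 10 -> 28
  event 7 (t=37: INC baz by 7): baz 28 -> 35
  event 8 (t=44: INC bar by 11): baz unchanged
  event 9 (t=46: INC baz by 8): baz 35 -> 43
  event 10 (t=49: DEC baz by 9): baz 43 -> 34
Final: baz = 34

Answer: 34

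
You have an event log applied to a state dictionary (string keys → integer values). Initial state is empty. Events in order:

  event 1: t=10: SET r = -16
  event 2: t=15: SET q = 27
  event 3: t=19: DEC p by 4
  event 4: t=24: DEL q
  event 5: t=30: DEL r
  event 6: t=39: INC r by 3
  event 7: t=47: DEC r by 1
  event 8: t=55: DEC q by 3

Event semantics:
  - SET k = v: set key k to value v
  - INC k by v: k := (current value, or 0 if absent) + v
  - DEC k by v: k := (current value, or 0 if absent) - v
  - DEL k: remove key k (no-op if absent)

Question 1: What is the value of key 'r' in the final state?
Track key 'r' through all 8 events:
  event 1 (t=10: SET r = -16): r (absent) -> -16
  event 2 (t=15: SET q = 27): r unchanged
  event 3 (t=19: DEC p by 4): r unchanged
  event 4 (t=24: DEL q): r unchanged
  event 5 (t=30: DEL r): r -16 -> (absent)
  event 6 (t=39: INC r by 3): r (absent) -> 3
  event 7 (t=47: DEC r by 1): r 3 -> 2
  event 8 (t=55: DEC q by 3): r unchanged
Final: r = 2

Answer: 2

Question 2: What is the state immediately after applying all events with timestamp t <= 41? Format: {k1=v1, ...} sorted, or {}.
Apply events with t <= 41 (6 events):
  after event 1 (t=10: SET r = -16): {r=-16}
  after event 2 (t=15: SET q = 27): {q=27, r=-16}
  after event 3 (t=19: DEC p by 4): {p=-4, q=27, r=-16}
  after event 4 (t=24: DEL q): {p=-4, r=-16}
  after event 5 (t=30: DEL r): {p=-4}
  after event 6 (t=39: INC r by 3): {p=-4, r=3}

Answer: {p=-4, r=3}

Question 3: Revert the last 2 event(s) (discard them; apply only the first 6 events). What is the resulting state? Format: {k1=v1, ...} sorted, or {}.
Answer: {p=-4, r=3}

Derivation:
Keep first 6 events (discard last 2):
  after event 1 (t=10: SET r = -16): {r=-16}
  after event 2 (t=15: SET q = 27): {q=27, r=-16}
  after event 3 (t=19: DEC p by 4): {p=-4, q=27, r=-16}
  after event 4 (t=24: DEL q): {p=-4, r=-16}
  after event 5 (t=30: DEL r): {p=-4}
  after event 6 (t=39: INC r by 3): {p=-4, r=3}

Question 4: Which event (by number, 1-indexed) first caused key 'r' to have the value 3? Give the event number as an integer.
Answer: 6

Derivation:
Looking for first event where r becomes 3:
  event 1: r = -16
  event 2: r = -16
  event 3: r = -16
  event 4: r = -16
  event 5: r = (absent)
  event 6: r (absent) -> 3  <-- first match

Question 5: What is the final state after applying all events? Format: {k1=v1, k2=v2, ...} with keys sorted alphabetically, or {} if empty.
Answer: {p=-4, q=-3, r=2}

Derivation:
  after event 1 (t=10: SET r = -16): {r=-16}
  after event 2 (t=15: SET q = 27): {q=27, r=-16}
  after event 3 (t=19: DEC p by 4): {p=-4, q=27, r=-16}
  after event 4 (t=24: DEL q): {p=-4, r=-16}
  after event 5 (t=30: DEL r): {p=-4}
  after event 6 (t=39: INC r by 3): {p=-4, r=3}
  after event 7 (t=47: DEC r by 1): {p=-4, r=2}
  after event 8 (t=55: DEC q by 3): {p=-4, q=-3, r=2}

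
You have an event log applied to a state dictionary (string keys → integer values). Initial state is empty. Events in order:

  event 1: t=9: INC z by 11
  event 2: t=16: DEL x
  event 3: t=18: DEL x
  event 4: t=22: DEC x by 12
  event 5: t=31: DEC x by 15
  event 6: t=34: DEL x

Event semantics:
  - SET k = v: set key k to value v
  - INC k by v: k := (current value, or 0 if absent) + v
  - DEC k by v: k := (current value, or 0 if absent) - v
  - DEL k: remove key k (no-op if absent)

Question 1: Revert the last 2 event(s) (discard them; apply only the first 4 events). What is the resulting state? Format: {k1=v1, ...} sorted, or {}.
Answer: {x=-12, z=11}

Derivation:
Keep first 4 events (discard last 2):
  after event 1 (t=9: INC z by 11): {z=11}
  after event 2 (t=16: DEL x): {z=11}
  after event 3 (t=18: DEL x): {z=11}
  after event 4 (t=22: DEC x by 12): {x=-12, z=11}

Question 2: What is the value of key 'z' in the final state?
Track key 'z' through all 6 events:
  event 1 (t=9: INC z by 11): z (absent) -> 11
  event 2 (t=16: DEL x): z unchanged
  event 3 (t=18: DEL x): z unchanged
  event 4 (t=22: DEC x by 12): z unchanged
  event 5 (t=31: DEC x by 15): z unchanged
  event 6 (t=34: DEL x): z unchanged
Final: z = 11

Answer: 11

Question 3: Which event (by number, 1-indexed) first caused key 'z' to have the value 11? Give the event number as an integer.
Answer: 1

Derivation:
Looking for first event where z becomes 11:
  event 1: z (absent) -> 11  <-- first match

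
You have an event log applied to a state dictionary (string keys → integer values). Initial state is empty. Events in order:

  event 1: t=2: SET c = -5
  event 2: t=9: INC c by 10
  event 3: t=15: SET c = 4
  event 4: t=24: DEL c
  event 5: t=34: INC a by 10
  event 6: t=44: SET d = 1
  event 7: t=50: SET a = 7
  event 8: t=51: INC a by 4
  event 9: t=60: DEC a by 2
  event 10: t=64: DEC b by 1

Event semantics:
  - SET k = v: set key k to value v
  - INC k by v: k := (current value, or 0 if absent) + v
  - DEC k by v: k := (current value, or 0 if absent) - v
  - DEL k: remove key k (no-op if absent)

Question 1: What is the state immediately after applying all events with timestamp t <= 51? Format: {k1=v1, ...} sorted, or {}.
Apply events with t <= 51 (8 events):
  after event 1 (t=2: SET c = -5): {c=-5}
  after event 2 (t=9: INC c by 10): {c=5}
  after event 3 (t=15: SET c = 4): {c=4}
  after event 4 (t=24: DEL c): {}
  after event 5 (t=34: INC a by 10): {a=10}
  after event 6 (t=44: SET d = 1): {a=10, d=1}
  after event 7 (t=50: SET a = 7): {a=7, d=1}
  after event 8 (t=51: INC a by 4): {a=11, d=1}

Answer: {a=11, d=1}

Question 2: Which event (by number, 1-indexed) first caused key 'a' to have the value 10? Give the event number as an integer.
Answer: 5

Derivation:
Looking for first event where a becomes 10:
  event 5: a (absent) -> 10  <-- first match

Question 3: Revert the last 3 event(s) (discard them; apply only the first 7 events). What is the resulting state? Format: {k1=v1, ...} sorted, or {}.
Answer: {a=7, d=1}

Derivation:
Keep first 7 events (discard last 3):
  after event 1 (t=2: SET c = -5): {c=-5}
  after event 2 (t=9: INC c by 10): {c=5}
  after event 3 (t=15: SET c = 4): {c=4}
  after event 4 (t=24: DEL c): {}
  after event 5 (t=34: INC a by 10): {a=10}
  after event 6 (t=44: SET d = 1): {a=10, d=1}
  after event 7 (t=50: SET a = 7): {a=7, d=1}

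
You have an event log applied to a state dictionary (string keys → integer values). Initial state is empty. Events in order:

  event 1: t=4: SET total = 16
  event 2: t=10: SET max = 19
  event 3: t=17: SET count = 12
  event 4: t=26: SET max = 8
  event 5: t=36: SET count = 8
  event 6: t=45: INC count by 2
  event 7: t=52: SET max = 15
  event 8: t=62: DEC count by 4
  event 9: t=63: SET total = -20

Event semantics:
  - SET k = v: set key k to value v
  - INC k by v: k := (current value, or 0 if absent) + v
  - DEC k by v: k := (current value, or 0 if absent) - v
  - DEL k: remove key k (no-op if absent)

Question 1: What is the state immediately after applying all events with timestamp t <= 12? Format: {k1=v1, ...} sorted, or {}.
Apply events with t <= 12 (2 events):
  after event 1 (t=4: SET total = 16): {total=16}
  after event 2 (t=10: SET max = 19): {max=19, total=16}

Answer: {max=19, total=16}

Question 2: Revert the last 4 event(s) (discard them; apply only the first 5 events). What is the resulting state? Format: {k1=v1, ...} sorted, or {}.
Keep first 5 events (discard last 4):
  after event 1 (t=4: SET total = 16): {total=16}
  after event 2 (t=10: SET max = 19): {max=19, total=16}
  after event 3 (t=17: SET count = 12): {count=12, max=19, total=16}
  after event 4 (t=26: SET max = 8): {count=12, max=8, total=16}
  after event 5 (t=36: SET count = 8): {count=8, max=8, total=16}

Answer: {count=8, max=8, total=16}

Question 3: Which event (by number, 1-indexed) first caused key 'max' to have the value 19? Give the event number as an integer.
Looking for first event where max becomes 19:
  event 2: max (absent) -> 19  <-- first match

Answer: 2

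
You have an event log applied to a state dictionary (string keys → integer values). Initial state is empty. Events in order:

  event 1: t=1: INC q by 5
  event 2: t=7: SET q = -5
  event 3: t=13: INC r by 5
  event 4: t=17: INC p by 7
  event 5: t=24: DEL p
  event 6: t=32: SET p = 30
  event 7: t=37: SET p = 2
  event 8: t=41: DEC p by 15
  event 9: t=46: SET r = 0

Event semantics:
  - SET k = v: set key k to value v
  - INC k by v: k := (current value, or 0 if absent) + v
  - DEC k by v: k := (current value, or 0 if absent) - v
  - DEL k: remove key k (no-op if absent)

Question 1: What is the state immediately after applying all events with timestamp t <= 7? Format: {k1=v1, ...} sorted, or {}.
Answer: {q=-5}

Derivation:
Apply events with t <= 7 (2 events):
  after event 1 (t=1: INC q by 5): {q=5}
  after event 2 (t=7: SET q = -5): {q=-5}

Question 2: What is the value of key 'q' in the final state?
Track key 'q' through all 9 events:
  event 1 (t=1: INC q by 5): q (absent) -> 5
  event 2 (t=7: SET q = -5): q 5 -> -5
  event 3 (t=13: INC r by 5): q unchanged
  event 4 (t=17: INC p by 7): q unchanged
  event 5 (t=24: DEL p): q unchanged
  event 6 (t=32: SET p = 30): q unchanged
  event 7 (t=37: SET p = 2): q unchanged
  event 8 (t=41: DEC p by 15): q unchanged
  event 9 (t=46: SET r = 0): q unchanged
Final: q = -5

Answer: -5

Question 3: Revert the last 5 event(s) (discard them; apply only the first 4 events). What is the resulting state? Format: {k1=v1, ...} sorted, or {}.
Answer: {p=7, q=-5, r=5}

Derivation:
Keep first 4 events (discard last 5):
  after event 1 (t=1: INC q by 5): {q=5}
  after event 2 (t=7: SET q = -5): {q=-5}
  after event 3 (t=13: INC r by 5): {q=-5, r=5}
  after event 4 (t=17: INC p by 7): {p=7, q=-5, r=5}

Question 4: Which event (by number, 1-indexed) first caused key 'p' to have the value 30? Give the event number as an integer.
Looking for first event where p becomes 30:
  event 4: p = 7
  event 5: p = (absent)
  event 6: p (absent) -> 30  <-- first match

Answer: 6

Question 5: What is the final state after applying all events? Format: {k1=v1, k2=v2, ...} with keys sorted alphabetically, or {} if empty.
Answer: {p=-13, q=-5, r=0}

Derivation:
  after event 1 (t=1: INC q by 5): {q=5}
  after event 2 (t=7: SET q = -5): {q=-5}
  after event 3 (t=13: INC r by 5): {q=-5, r=5}
  after event 4 (t=17: INC p by 7): {p=7, q=-5, r=5}
  after event 5 (t=24: DEL p): {q=-5, r=5}
  after event 6 (t=32: SET p = 30): {p=30, q=-5, r=5}
  after event 7 (t=37: SET p = 2): {p=2, q=-5, r=5}
  after event 8 (t=41: DEC p by 15): {p=-13, q=-5, r=5}
  after event 9 (t=46: SET r = 0): {p=-13, q=-5, r=0}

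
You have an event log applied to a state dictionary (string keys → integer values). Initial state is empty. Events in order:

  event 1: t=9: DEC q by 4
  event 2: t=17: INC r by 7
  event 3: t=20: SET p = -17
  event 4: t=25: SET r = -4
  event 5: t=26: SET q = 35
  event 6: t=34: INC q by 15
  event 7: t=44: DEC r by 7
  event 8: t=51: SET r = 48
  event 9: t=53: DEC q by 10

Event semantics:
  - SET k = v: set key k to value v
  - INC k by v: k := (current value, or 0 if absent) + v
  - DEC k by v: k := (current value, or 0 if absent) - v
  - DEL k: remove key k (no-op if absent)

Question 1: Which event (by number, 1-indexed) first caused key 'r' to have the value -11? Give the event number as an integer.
Answer: 7

Derivation:
Looking for first event where r becomes -11:
  event 2: r = 7
  event 3: r = 7
  event 4: r = -4
  event 5: r = -4
  event 6: r = -4
  event 7: r -4 -> -11  <-- first match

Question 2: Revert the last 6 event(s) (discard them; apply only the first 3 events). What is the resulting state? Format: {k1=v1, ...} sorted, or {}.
Keep first 3 events (discard last 6):
  after event 1 (t=9: DEC q by 4): {q=-4}
  after event 2 (t=17: INC r by 7): {q=-4, r=7}
  after event 3 (t=20: SET p = -17): {p=-17, q=-4, r=7}

Answer: {p=-17, q=-4, r=7}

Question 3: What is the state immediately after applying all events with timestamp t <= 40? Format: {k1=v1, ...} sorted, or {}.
Apply events with t <= 40 (6 events):
  after event 1 (t=9: DEC q by 4): {q=-4}
  after event 2 (t=17: INC r by 7): {q=-4, r=7}
  after event 3 (t=20: SET p = -17): {p=-17, q=-4, r=7}
  after event 4 (t=25: SET r = -4): {p=-17, q=-4, r=-4}
  after event 5 (t=26: SET q = 35): {p=-17, q=35, r=-4}
  after event 6 (t=34: INC q by 15): {p=-17, q=50, r=-4}

Answer: {p=-17, q=50, r=-4}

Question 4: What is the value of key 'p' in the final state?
Track key 'p' through all 9 events:
  event 1 (t=9: DEC q by 4): p unchanged
  event 2 (t=17: INC r by 7): p unchanged
  event 3 (t=20: SET p = -17): p (absent) -> -17
  event 4 (t=25: SET r = -4): p unchanged
  event 5 (t=26: SET q = 35): p unchanged
  event 6 (t=34: INC q by 15): p unchanged
  event 7 (t=44: DEC r by 7): p unchanged
  event 8 (t=51: SET r = 48): p unchanged
  event 9 (t=53: DEC q by 10): p unchanged
Final: p = -17

Answer: -17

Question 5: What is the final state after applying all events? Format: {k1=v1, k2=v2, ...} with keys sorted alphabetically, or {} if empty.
  after event 1 (t=9: DEC q by 4): {q=-4}
  after event 2 (t=17: INC r by 7): {q=-4, r=7}
  after event 3 (t=20: SET p = -17): {p=-17, q=-4, r=7}
  after event 4 (t=25: SET r = -4): {p=-17, q=-4, r=-4}
  after event 5 (t=26: SET q = 35): {p=-17, q=35, r=-4}
  after event 6 (t=34: INC q by 15): {p=-17, q=50, r=-4}
  after event 7 (t=44: DEC r by 7): {p=-17, q=50, r=-11}
  after event 8 (t=51: SET r = 48): {p=-17, q=50, r=48}
  after event 9 (t=53: DEC q by 10): {p=-17, q=40, r=48}

Answer: {p=-17, q=40, r=48}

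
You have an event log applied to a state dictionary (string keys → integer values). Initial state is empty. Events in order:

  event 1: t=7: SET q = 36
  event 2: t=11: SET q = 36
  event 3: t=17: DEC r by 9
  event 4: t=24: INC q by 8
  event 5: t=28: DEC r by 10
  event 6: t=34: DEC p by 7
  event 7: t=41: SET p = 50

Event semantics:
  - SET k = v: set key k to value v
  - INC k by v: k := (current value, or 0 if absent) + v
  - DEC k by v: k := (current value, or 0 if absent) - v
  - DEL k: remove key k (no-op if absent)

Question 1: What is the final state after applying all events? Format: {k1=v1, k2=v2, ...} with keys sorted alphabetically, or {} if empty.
Answer: {p=50, q=44, r=-19}

Derivation:
  after event 1 (t=7: SET q = 36): {q=36}
  after event 2 (t=11: SET q = 36): {q=36}
  after event 3 (t=17: DEC r by 9): {q=36, r=-9}
  after event 4 (t=24: INC q by 8): {q=44, r=-9}
  after event 5 (t=28: DEC r by 10): {q=44, r=-19}
  after event 6 (t=34: DEC p by 7): {p=-7, q=44, r=-19}
  after event 7 (t=41: SET p = 50): {p=50, q=44, r=-19}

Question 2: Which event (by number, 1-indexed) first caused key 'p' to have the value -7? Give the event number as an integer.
Answer: 6

Derivation:
Looking for first event where p becomes -7:
  event 6: p (absent) -> -7  <-- first match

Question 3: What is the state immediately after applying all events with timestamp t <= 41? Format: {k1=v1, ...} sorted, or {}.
Apply events with t <= 41 (7 events):
  after event 1 (t=7: SET q = 36): {q=36}
  after event 2 (t=11: SET q = 36): {q=36}
  after event 3 (t=17: DEC r by 9): {q=36, r=-9}
  after event 4 (t=24: INC q by 8): {q=44, r=-9}
  after event 5 (t=28: DEC r by 10): {q=44, r=-19}
  after event 6 (t=34: DEC p by 7): {p=-7, q=44, r=-19}
  after event 7 (t=41: SET p = 50): {p=50, q=44, r=-19}

Answer: {p=50, q=44, r=-19}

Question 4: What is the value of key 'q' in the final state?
Answer: 44

Derivation:
Track key 'q' through all 7 events:
  event 1 (t=7: SET q = 36): q (absent) -> 36
  event 2 (t=11: SET q = 36): q 36 -> 36
  event 3 (t=17: DEC r by 9): q unchanged
  event 4 (t=24: INC q by 8): q 36 -> 44
  event 5 (t=28: DEC r by 10): q unchanged
  event 6 (t=34: DEC p by 7): q unchanged
  event 7 (t=41: SET p = 50): q unchanged
Final: q = 44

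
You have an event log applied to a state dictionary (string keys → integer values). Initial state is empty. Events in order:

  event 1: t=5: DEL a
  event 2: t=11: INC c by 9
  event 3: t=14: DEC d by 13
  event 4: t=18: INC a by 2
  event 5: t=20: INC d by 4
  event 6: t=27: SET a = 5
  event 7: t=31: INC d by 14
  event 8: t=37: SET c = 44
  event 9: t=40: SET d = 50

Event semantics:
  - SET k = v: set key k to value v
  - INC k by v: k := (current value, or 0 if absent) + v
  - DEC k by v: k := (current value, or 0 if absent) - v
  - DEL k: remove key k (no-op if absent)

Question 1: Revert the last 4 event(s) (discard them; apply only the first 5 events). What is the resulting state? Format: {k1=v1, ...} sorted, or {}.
Keep first 5 events (discard last 4):
  after event 1 (t=5: DEL a): {}
  after event 2 (t=11: INC c by 9): {c=9}
  after event 3 (t=14: DEC d by 13): {c=9, d=-13}
  after event 4 (t=18: INC a by 2): {a=2, c=9, d=-13}
  after event 5 (t=20: INC d by 4): {a=2, c=9, d=-9}

Answer: {a=2, c=9, d=-9}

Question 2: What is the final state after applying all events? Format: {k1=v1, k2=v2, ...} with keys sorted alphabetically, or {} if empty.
  after event 1 (t=5: DEL a): {}
  after event 2 (t=11: INC c by 9): {c=9}
  after event 3 (t=14: DEC d by 13): {c=9, d=-13}
  after event 4 (t=18: INC a by 2): {a=2, c=9, d=-13}
  after event 5 (t=20: INC d by 4): {a=2, c=9, d=-9}
  after event 6 (t=27: SET a = 5): {a=5, c=9, d=-9}
  after event 7 (t=31: INC d by 14): {a=5, c=9, d=5}
  after event 8 (t=37: SET c = 44): {a=5, c=44, d=5}
  after event 9 (t=40: SET d = 50): {a=5, c=44, d=50}

Answer: {a=5, c=44, d=50}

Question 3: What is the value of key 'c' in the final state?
Answer: 44

Derivation:
Track key 'c' through all 9 events:
  event 1 (t=5: DEL a): c unchanged
  event 2 (t=11: INC c by 9): c (absent) -> 9
  event 3 (t=14: DEC d by 13): c unchanged
  event 4 (t=18: INC a by 2): c unchanged
  event 5 (t=20: INC d by 4): c unchanged
  event 6 (t=27: SET a = 5): c unchanged
  event 7 (t=31: INC d by 14): c unchanged
  event 8 (t=37: SET c = 44): c 9 -> 44
  event 9 (t=40: SET d = 50): c unchanged
Final: c = 44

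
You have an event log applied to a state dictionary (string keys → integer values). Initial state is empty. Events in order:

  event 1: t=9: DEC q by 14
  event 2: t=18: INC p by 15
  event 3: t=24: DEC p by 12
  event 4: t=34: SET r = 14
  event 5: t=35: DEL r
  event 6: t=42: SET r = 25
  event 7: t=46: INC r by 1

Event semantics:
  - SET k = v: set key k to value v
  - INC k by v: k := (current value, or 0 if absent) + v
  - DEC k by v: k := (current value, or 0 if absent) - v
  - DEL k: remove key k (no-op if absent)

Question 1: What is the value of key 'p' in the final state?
Answer: 3

Derivation:
Track key 'p' through all 7 events:
  event 1 (t=9: DEC q by 14): p unchanged
  event 2 (t=18: INC p by 15): p (absent) -> 15
  event 3 (t=24: DEC p by 12): p 15 -> 3
  event 4 (t=34: SET r = 14): p unchanged
  event 5 (t=35: DEL r): p unchanged
  event 6 (t=42: SET r = 25): p unchanged
  event 7 (t=46: INC r by 1): p unchanged
Final: p = 3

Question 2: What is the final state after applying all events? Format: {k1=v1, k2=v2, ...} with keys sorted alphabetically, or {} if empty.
  after event 1 (t=9: DEC q by 14): {q=-14}
  after event 2 (t=18: INC p by 15): {p=15, q=-14}
  after event 3 (t=24: DEC p by 12): {p=3, q=-14}
  after event 4 (t=34: SET r = 14): {p=3, q=-14, r=14}
  after event 5 (t=35: DEL r): {p=3, q=-14}
  after event 6 (t=42: SET r = 25): {p=3, q=-14, r=25}
  after event 7 (t=46: INC r by 1): {p=3, q=-14, r=26}

Answer: {p=3, q=-14, r=26}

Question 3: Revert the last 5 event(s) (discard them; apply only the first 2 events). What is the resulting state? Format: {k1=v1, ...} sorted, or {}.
Answer: {p=15, q=-14}

Derivation:
Keep first 2 events (discard last 5):
  after event 1 (t=9: DEC q by 14): {q=-14}
  after event 2 (t=18: INC p by 15): {p=15, q=-14}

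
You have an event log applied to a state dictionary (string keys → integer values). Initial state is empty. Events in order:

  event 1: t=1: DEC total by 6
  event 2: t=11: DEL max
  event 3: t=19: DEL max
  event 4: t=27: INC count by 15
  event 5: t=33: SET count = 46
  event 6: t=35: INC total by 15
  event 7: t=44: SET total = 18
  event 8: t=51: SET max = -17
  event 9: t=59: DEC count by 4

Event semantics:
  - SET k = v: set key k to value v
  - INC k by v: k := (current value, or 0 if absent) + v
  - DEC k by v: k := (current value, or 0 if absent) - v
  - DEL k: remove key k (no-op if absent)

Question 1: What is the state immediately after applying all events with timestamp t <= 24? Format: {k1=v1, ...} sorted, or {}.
Answer: {total=-6}

Derivation:
Apply events with t <= 24 (3 events):
  after event 1 (t=1: DEC total by 6): {total=-6}
  after event 2 (t=11: DEL max): {total=-6}
  after event 3 (t=19: DEL max): {total=-6}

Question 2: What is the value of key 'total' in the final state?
Track key 'total' through all 9 events:
  event 1 (t=1: DEC total by 6): total (absent) -> -6
  event 2 (t=11: DEL max): total unchanged
  event 3 (t=19: DEL max): total unchanged
  event 4 (t=27: INC count by 15): total unchanged
  event 5 (t=33: SET count = 46): total unchanged
  event 6 (t=35: INC total by 15): total -6 -> 9
  event 7 (t=44: SET total = 18): total 9 -> 18
  event 8 (t=51: SET max = -17): total unchanged
  event 9 (t=59: DEC count by 4): total unchanged
Final: total = 18

Answer: 18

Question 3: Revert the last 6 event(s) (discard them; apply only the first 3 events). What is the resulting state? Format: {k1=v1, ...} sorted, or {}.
Answer: {total=-6}

Derivation:
Keep first 3 events (discard last 6):
  after event 1 (t=1: DEC total by 6): {total=-6}
  after event 2 (t=11: DEL max): {total=-6}
  after event 3 (t=19: DEL max): {total=-6}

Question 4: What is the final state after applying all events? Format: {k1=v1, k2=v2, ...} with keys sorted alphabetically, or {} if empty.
  after event 1 (t=1: DEC total by 6): {total=-6}
  after event 2 (t=11: DEL max): {total=-6}
  after event 3 (t=19: DEL max): {total=-6}
  after event 4 (t=27: INC count by 15): {count=15, total=-6}
  after event 5 (t=33: SET count = 46): {count=46, total=-6}
  after event 6 (t=35: INC total by 15): {count=46, total=9}
  after event 7 (t=44: SET total = 18): {count=46, total=18}
  after event 8 (t=51: SET max = -17): {count=46, max=-17, total=18}
  after event 9 (t=59: DEC count by 4): {count=42, max=-17, total=18}

Answer: {count=42, max=-17, total=18}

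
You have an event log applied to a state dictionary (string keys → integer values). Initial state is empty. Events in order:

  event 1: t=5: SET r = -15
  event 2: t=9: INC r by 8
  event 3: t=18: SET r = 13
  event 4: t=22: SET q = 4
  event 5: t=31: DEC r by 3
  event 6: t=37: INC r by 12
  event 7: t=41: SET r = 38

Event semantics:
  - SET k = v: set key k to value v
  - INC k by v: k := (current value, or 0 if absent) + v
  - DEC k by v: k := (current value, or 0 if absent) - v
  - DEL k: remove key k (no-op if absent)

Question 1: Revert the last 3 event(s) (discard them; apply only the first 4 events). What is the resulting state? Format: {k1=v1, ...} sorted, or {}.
Answer: {q=4, r=13}

Derivation:
Keep first 4 events (discard last 3):
  after event 1 (t=5: SET r = -15): {r=-15}
  after event 2 (t=9: INC r by 8): {r=-7}
  after event 3 (t=18: SET r = 13): {r=13}
  after event 4 (t=22: SET q = 4): {q=4, r=13}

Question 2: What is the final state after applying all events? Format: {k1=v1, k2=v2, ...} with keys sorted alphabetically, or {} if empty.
Answer: {q=4, r=38}

Derivation:
  after event 1 (t=5: SET r = -15): {r=-15}
  after event 2 (t=9: INC r by 8): {r=-7}
  after event 3 (t=18: SET r = 13): {r=13}
  after event 4 (t=22: SET q = 4): {q=4, r=13}
  after event 5 (t=31: DEC r by 3): {q=4, r=10}
  after event 6 (t=37: INC r by 12): {q=4, r=22}
  after event 7 (t=41: SET r = 38): {q=4, r=38}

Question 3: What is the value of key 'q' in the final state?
Answer: 4

Derivation:
Track key 'q' through all 7 events:
  event 1 (t=5: SET r = -15): q unchanged
  event 2 (t=9: INC r by 8): q unchanged
  event 3 (t=18: SET r = 13): q unchanged
  event 4 (t=22: SET q = 4): q (absent) -> 4
  event 5 (t=31: DEC r by 3): q unchanged
  event 6 (t=37: INC r by 12): q unchanged
  event 7 (t=41: SET r = 38): q unchanged
Final: q = 4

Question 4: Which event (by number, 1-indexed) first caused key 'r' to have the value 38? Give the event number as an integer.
Answer: 7

Derivation:
Looking for first event where r becomes 38:
  event 1: r = -15
  event 2: r = -7
  event 3: r = 13
  event 4: r = 13
  event 5: r = 10
  event 6: r = 22
  event 7: r 22 -> 38  <-- first match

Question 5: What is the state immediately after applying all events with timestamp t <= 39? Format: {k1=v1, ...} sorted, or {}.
Answer: {q=4, r=22}

Derivation:
Apply events with t <= 39 (6 events):
  after event 1 (t=5: SET r = -15): {r=-15}
  after event 2 (t=9: INC r by 8): {r=-7}
  after event 3 (t=18: SET r = 13): {r=13}
  after event 4 (t=22: SET q = 4): {q=4, r=13}
  after event 5 (t=31: DEC r by 3): {q=4, r=10}
  after event 6 (t=37: INC r by 12): {q=4, r=22}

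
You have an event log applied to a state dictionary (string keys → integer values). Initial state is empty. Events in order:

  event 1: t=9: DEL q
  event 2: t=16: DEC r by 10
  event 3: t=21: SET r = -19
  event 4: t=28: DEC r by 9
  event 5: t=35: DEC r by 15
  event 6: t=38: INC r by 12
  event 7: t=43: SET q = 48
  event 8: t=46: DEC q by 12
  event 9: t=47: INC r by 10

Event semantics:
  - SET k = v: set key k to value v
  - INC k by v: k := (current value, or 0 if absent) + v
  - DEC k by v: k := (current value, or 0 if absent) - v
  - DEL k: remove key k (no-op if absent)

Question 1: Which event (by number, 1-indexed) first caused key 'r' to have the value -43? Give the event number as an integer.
Answer: 5

Derivation:
Looking for first event where r becomes -43:
  event 2: r = -10
  event 3: r = -19
  event 4: r = -28
  event 5: r -28 -> -43  <-- first match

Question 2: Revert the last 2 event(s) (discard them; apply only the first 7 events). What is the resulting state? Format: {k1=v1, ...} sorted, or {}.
Answer: {q=48, r=-31}

Derivation:
Keep first 7 events (discard last 2):
  after event 1 (t=9: DEL q): {}
  after event 2 (t=16: DEC r by 10): {r=-10}
  after event 3 (t=21: SET r = -19): {r=-19}
  after event 4 (t=28: DEC r by 9): {r=-28}
  after event 5 (t=35: DEC r by 15): {r=-43}
  after event 6 (t=38: INC r by 12): {r=-31}
  after event 7 (t=43: SET q = 48): {q=48, r=-31}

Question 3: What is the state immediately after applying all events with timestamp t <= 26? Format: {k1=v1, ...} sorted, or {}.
Answer: {r=-19}

Derivation:
Apply events with t <= 26 (3 events):
  after event 1 (t=9: DEL q): {}
  after event 2 (t=16: DEC r by 10): {r=-10}
  after event 3 (t=21: SET r = -19): {r=-19}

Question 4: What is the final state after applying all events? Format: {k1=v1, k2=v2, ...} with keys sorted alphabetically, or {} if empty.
  after event 1 (t=9: DEL q): {}
  after event 2 (t=16: DEC r by 10): {r=-10}
  after event 3 (t=21: SET r = -19): {r=-19}
  after event 4 (t=28: DEC r by 9): {r=-28}
  after event 5 (t=35: DEC r by 15): {r=-43}
  after event 6 (t=38: INC r by 12): {r=-31}
  after event 7 (t=43: SET q = 48): {q=48, r=-31}
  after event 8 (t=46: DEC q by 12): {q=36, r=-31}
  after event 9 (t=47: INC r by 10): {q=36, r=-21}

Answer: {q=36, r=-21}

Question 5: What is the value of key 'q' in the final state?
Track key 'q' through all 9 events:
  event 1 (t=9: DEL q): q (absent) -> (absent)
  event 2 (t=16: DEC r by 10): q unchanged
  event 3 (t=21: SET r = -19): q unchanged
  event 4 (t=28: DEC r by 9): q unchanged
  event 5 (t=35: DEC r by 15): q unchanged
  event 6 (t=38: INC r by 12): q unchanged
  event 7 (t=43: SET q = 48): q (absent) -> 48
  event 8 (t=46: DEC q by 12): q 48 -> 36
  event 9 (t=47: INC r by 10): q unchanged
Final: q = 36

Answer: 36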